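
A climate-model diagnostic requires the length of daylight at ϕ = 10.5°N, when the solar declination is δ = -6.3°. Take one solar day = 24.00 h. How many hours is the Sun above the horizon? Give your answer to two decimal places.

cos h₀ = −tan ϕ · tan δ = −tan(+10.5°) × tan(-6.300°) = 0.0205, so h₀ = 1.5503 rad = 88.83°.
Daylight = 2h₀/(2π) × 24.00 h = (1.5503/π) × 24.00 = 11.84 h.

11.84 h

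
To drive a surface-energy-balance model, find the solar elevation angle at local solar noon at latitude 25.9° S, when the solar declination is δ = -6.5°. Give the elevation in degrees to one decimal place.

70.6°

At local noon the hour angle is zero, so the zenith angle equals |φ − δ| = |-25.9° − (-6.500°)| = 19.400°.
Elevation = 90° − 19.400° = 70.6°.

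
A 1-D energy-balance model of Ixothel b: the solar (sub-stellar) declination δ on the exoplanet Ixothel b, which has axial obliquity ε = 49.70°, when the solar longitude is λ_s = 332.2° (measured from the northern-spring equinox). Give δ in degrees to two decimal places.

δ = -20.84°

sin δ = sin ε · sin λ_s = sin 49.70° × sin 332.2° = -0.355698.
δ = arcsin(-0.355698) = -20.84°.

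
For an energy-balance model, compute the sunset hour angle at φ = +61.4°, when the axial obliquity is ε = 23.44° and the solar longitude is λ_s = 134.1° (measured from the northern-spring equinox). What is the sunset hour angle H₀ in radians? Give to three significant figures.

Solar declination: sin δ = sin ε · sin λ_s = sin 23.44° × sin 134.1° = 0.28566, so δ = +16.598°.
cos H₀ = −tan φ · tan δ = −tan(+61.4°) × tan(+16.598°) = -0.5467, so H₀ = 2.1492 rad = 123.14°.

H₀ = 2.15 rad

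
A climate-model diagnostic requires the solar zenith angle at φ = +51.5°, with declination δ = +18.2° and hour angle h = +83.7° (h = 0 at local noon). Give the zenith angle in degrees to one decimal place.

θ_z = 72.0°

cos θ_z = sin φ sin δ + cos φ cos δ cos h = 0.244436 + 0.064894 = 0.309330.
θ_z = arccos(0.309330) = 72.0°.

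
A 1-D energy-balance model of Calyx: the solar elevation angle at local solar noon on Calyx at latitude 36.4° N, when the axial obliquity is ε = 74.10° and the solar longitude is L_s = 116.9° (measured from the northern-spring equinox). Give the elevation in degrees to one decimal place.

67.3°

Solar declination: sin δ = sin ε · sin L_s = sin 74.10° × sin 116.9° = 0.85768, so δ = +59.057°.
At local noon the hour angle is zero, so the zenith angle equals |ϕ − δ| = |+36.4° − (+59.057°)| = 22.657°.
Elevation = 90° − 22.657° = 67.3°.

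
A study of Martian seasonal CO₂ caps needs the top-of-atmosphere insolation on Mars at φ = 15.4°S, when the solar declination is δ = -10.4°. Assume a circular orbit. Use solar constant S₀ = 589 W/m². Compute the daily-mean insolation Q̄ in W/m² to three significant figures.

cos H₀ = −tan(-15.4°) tan(-10.400°) = -0.0506, H₀ = 1.6214 rad.
Bracket: H₀ sin φ sin δ + cos φ cos δ sin H₀ = 1.6214×-0.26556×-0.18052 + 0.96410×0.98357×0.99872 = 0.077728 + 0.947046 = 1.024774.
Q̄ = (S₀/π) × [bracket] = (589/π) × 1.024774 = 192.1 W/m².

Q̄ ≈ 192 W/m²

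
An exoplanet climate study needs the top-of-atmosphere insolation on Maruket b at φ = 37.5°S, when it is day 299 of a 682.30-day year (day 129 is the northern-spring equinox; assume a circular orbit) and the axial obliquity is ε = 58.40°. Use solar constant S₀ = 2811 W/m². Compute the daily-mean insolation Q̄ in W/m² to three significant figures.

Solar longitude: λ_s = 360° × (299 − 129)/682.30 = 89.697°.
sin δ = sin 58.40° × sin 89.697° = 0.85171, so δ = +58.399°.
cos H₀ = −tan(-37.5°) tan(+58.399°) = 1.2472 ≥ 1 ⇒ polar night, H₀ = 0 and Q̄ = 0.

Q̄ ≈ 0.00 W/m²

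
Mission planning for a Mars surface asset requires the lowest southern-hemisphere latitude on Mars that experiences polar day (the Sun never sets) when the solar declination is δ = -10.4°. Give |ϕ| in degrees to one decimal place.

|ϕ| = 79.6°

Polar day requires cos h₀ = −tan ϕ tan δ ≤ −1, i.e. tan ϕ tan δ ≥ 1.
The boundary is |tan ϕ| · |tan δ| = 1, so |ϕ| = 90° − |δ| = 90° − 10.4° = 79.6° in the southern hemisphere.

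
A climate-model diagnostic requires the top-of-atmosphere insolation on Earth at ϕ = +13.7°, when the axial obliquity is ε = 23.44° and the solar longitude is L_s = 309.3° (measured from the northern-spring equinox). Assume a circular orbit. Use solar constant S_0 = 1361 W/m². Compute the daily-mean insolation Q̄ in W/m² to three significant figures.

Q̄ ≈ 352 W/m²

Solar declination: sin δ = sin ε · sin L_s = sin 23.44° × sin 309.3° = -0.30782, so δ = -17.928°.
cos h₀ = −tan(+13.7°) tan(-17.928°) = 0.0789, h₀ = 1.4918 rad.
Bracket: h₀ sin ϕ sin δ + cos ϕ cos δ sin h₀ = 1.4918×0.23684×-0.30782 + 0.97155×0.95144×0.99688 = -0.108758 + 0.921487 = 0.812729.
Q̄ = (S_0/π) × [bracket] = (1361/π) × 0.812729 = 352.1 W/m².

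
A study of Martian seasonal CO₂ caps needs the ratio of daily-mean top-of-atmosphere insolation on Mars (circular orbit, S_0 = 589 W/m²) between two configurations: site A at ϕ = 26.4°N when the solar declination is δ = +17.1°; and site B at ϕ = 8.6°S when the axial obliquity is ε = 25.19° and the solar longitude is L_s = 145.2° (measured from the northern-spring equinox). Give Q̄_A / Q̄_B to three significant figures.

— Configuration A (ϕ=+26.4°):
cos h₀ = −tan(+26.4°) tan(+17.100°) = -0.1527, h₀ = 1.7241 rad.
Bracket: h₀ sin ϕ sin δ + cos ϕ cos δ sin h₀ = 1.7241×0.44464×0.29404 + 0.89571×0.95579×0.98827 = 0.225412 + 0.846068 = 1.071480.
Q̄ = (S_0/π) × [bracket] = (589/π) × 1.071480 = 200.89 W/m².
— Configuration B (ϕ=-8.6°):
Solar declination: sin δ = sin ε · sin L_s = sin 25.19° × sin 145.2° = 0.24291, so δ = +14.058°.
cos h₀ = −tan(-8.6°) tan(+14.058°) = 0.0379, h₀ = 1.5329 rad.
Bracket: h₀ sin ϕ sin δ + cos ϕ cos δ sin h₀ = 1.5329×-0.14954×0.24291 + 0.98876×0.97005×0.99928 = -0.055682 + 0.958456 = 0.902774.
Q̄ = (S_0/π) × [bracket] = (589/π) × 0.902774 = 169.26 W/m².
Ratio Q̄_A / Q̄_B = 200.89 / 169.26 = 1.187.

Q̄_A / Q̄_B ≈ 1.19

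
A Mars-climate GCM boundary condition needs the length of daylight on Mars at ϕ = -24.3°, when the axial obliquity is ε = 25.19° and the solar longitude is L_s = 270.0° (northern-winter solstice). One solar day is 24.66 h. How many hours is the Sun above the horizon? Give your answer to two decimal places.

Solar declination: sin δ = sin ε · sin L_s = sin 25.19° × sin 270.0° = -0.42562, so δ = -25.190°.
cos h₀ = −tan ϕ · tan δ = −tan(-24.3°) × tan(-25.190°) = -0.2124, so h₀ = 1.7848 rad = 102.26°.
Daylight = 2h₀/(2π) × 24.66 h = (1.7848/π) × 24.66 = 14.01 h.

14.01 h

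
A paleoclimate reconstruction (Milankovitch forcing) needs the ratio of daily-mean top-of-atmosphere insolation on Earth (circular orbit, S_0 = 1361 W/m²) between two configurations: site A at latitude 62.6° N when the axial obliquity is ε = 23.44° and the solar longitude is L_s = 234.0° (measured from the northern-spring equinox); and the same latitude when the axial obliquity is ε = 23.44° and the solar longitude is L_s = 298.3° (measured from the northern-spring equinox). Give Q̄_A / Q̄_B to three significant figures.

Q̄_A / Q̄_B ≈ 1.39

— Configuration A (ϕ=+62.6°):
Solar declination: sin δ = sin ε · sin L_s = sin 23.44° × sin 234.0° = -0.32182, so δ = -18.773°.
cos h₀ = −tan(+62.6°) tan(-18.773°) = 0.6557, h₀ = 0.8556 rad.
Bracket: h₀ sin ϕ sin δ + cos ϕ cos δ sin h₀ = 0.8556×0.88782×-0.32182 + 0.46020×0.94680×0.75499 = -0.244461 + 0.328962 = 0.084501.
Q̄ = (S_0/π) × [bracket] = (1361/π) × 0.084501 = 36.608 W/m².
— Configuration B (ϕ=+62.6°):
Solar declination: sin δ = sin ε · sin L_s = sin 23.44° × sin 298.3° = -0.35024, so δ = -20.502°.
cos h₀ = −tan(+62.6°) tan(-20.502°) = 0.7214, h₀ = 0.7650 rad.
Bracket: h₀ sin ϕ sin δ + cos ϕ cos δ sin h₀ = 0.7650×0.88782×-0.35024 + 0.46020×0.93666×0.69254 = -0.237877 + 0.298520 = 0.060643.
Q̄ = (S_0/π) × [bracket] = (1361/π) × 0.060643 = 26.272 W/m².
Ratio Q̄_A / Q̄_B = 36.608 / 26.272 = 1.393.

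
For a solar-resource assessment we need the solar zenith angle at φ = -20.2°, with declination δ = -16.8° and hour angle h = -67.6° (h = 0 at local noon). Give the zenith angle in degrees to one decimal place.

θ_z = 63.8°

cos θ_z = sin φ sin δ + cos φ cos δ cos h = 0.099802 + 0.342368 = 0.442170.
θ_z = arccos(0.442170) = 63.8°.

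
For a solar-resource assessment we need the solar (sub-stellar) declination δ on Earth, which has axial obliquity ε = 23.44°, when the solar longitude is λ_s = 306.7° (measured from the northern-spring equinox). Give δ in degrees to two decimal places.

δ = -18.60°

sin δ = sin ε · sin λ_s = sin 23.44° × sin 306.7° = -0.318937.
δ = arcsin(-0.318937) = -18.60°.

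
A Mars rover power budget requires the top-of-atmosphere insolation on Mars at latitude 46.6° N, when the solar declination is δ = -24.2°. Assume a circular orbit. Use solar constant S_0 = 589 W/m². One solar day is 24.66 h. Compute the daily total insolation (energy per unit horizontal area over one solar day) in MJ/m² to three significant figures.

cos h₀ = −tan(+46.6°) tan(-24.200°) = 0.4752, h₀ = 1.0756 rad.
Bracket: h₀ sin ϕ sin δ + cos ϕ cos δ sin h₀ = 1.0756×0.72657×-0.40992 + 0.68709×0.91212×0.87985 = -0.320352 + 0.551410 = 0.231058.
Q̄ = (S_0/π) × [bracket] = (589/π) × 0.231058 = 43.320 W/m².
Daily total = Q̄ × 24.66 h × 3600 s/h = 43.320 × 24.66 × 3600 / 10⁶ = 3.846 MJ/m².

3.85 MJ/m²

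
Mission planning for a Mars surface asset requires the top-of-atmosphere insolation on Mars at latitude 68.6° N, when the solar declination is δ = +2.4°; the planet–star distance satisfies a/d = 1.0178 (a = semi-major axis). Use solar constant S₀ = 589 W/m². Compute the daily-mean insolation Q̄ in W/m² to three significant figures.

cos H₀ = −tan(+68.6°) tan(+2.400°) = -0.1069, H₀ = 1.6779 rad.
Bracket: H₀ sin φ sin δ + cos φ cos δ sin H₀ = 1.6779×0.93106×0.04188 + 0.36488×0.99912×0.99426 = 0.065426 + 0.362466 = 0.427892.
Inverse-square distance factor (a/d)² = 1.0178² = 1.035917.
Q̄ = (S₀/π) × 1.035917 × [bracket] = (589/π) × 1.035917 × 0.427892 = 83.10 W/m².

Q̄ ≈ 83.1 W/m²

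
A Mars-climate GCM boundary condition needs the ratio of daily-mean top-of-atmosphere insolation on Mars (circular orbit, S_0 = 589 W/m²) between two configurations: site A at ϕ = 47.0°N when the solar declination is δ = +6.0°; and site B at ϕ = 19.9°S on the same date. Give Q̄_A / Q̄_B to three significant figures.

— Configuration A (ϕ=+47.0°):
cos h₀ = −tan(+47.0°) tan(+6.000°) = -0.1127, h₀ = 1.6837 rad.
Bracket: h₀ sin ϕ sin δ + cos ϕ cos δ sin h₀ = 1.6837×0.73135×0.10453 + 0.68200×0.99452×0.99363 = 0.128716 + 0.673942 = 0.802658.
Q̄ = (S_0/π) × [bracket] = (589/π) × 0.802658 = 150.49 W/m².
— Configuration B (ϕ=-19.9°):
cos h₀ = −tan(-19.9°) tan(+6.000°) = 0.0380, h₀ = 1.5327 rad.
Bracket: h₀ sin ϕ sin δ + cos ϕ cos δ sin h₀ = 1.5327×-0.34038×0.10453 + 0.94029×0.99452×0.99928 = -0.054533 + 0.934464 = 0.879931.
Q̄ = (S_0/π) × [bracket] = (589/π) × 0.879931 = 164.97 W/m².
Ratio Q̄_A / Q̄_B = 150.49 / 164.97 = 0.9122.

Q̄_A / Q̄_B ≈ 0.912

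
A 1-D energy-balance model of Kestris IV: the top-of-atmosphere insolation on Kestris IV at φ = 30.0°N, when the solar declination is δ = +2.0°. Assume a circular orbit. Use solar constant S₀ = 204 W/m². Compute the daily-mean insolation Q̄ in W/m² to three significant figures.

cos H₀ = −tan(+30.0°) tan(+2.000°) = -0.0202, H₀ = 1.5910 rad.
Bracket: H₀ sin φ sin δ + cos φ cos δ sin H₀ = 1.5910×0.50000×0.03490 + 0.86603×0.99939×0.99980 = 0.027763 + 0.865329 = 0.893092.
Q̄ = (S₀/π) × [bracket] = (204/π) × 0.893092 = 57.99 W/m².

Q̄ ≈ 58.0 W/m²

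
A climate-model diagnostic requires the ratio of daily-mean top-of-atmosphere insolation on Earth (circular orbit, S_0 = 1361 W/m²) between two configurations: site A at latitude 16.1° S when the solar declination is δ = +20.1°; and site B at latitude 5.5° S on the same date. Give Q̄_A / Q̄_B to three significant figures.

Q̄_A / Q̄_B ≈ 0.857

— Configuration A (ϕ=-16.1°):
cos h₀ = −tan(-16.1°) tan(+20.100°) = 0.1056, h₀ = 1.4650 rad.
Bracket: h₀ sin ϕ sin δ + cos ϕ cos δ sin h₀ = 1.4650×-0.27731×0.34366 + 0.96078×0.93909×0.99441 = -0.139615 + 0.897215 = 0.757600.
Q̄ = (S_0/π) × [bracket] = (1361/π) × 0.757600 = 328.21 W/m².
— Configuration B (ϕ=-5.5°):
cos h₀ = −tan(-5.5°) tan(+20.100°) = 0.0352, h₀ = 1.5356 rad.
Bracket: h₀ sin ϕ sin δ + cos ϕ cos δ sin h₀ = 1.5356×-0.09585×0.34366 + 0.99540×0.93909×0.99938 = -0.050582 + 0.934191 = 0.883609.
Q̄ = (S_0/π) × [bracket] = (1361/π) × 0.883609 = 382.80 W/m².
Ratio Q̄_A / Q̄_B = 328.21 / 382.80 = 0.8574.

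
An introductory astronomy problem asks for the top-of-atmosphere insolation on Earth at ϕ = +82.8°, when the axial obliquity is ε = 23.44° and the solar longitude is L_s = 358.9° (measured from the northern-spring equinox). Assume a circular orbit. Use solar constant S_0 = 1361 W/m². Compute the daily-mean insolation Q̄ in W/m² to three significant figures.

Solar declination: sin δ = sin ε · sin L_s = sin 23.44° × sin 358.9° = -0.00764, so δ = -0.438°.
cos h₀ = −tan(+82.8°) tan(-0.438°) = 0.0605, h₀ = 1.5103 rad.
Bracket: h₀ sin ϕ sin δ + cos ϕ cos δ sin h₀ = 1.5103×0.99211×-0.00764 + 0.12533×0.99997×0.99817 = -0.011448 + 0.125097 = 0.113649.
Q̄ = (S_0/π) × [bracket] = (1361/π) × 0.113649 = 49.23 W/m².

Q̄ ≈ 49.2 W/m²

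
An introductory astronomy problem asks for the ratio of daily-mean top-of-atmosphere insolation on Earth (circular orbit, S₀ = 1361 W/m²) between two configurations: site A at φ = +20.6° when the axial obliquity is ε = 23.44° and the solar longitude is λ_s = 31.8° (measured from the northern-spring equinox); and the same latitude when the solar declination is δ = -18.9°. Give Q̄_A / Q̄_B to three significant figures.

— Configuration A (φ=+20.6°):
Solar declination: sin δ = sin ε · sin λ_s = sin 23.44° × sin 31.8° = 0.20962, so δ = +12.100°.
cos H₀ = −tan(+20.6°) tan(+12.100°) = -0.0806, H₀ = 1.6515 rad.
Bracket: H₀ sin φ sin δ + cos φ cos δ sin H₀ = 1.6515×0.35184×0.20962 + 0.93606×0.97778×0.99675 = 0.121803 + 0.912286 = 1.034089.
Q̄ = (S₀/π) × [bracket] = (1361/π) × 1.034089 = 447.99 W/m².
— Configuration B (φ=+20.6°):
cos H₀ = −tan(+20.6°) tan(-18.900°) = 0.1287, H₀ = 1.4417 rad.
Bracket: H₀ sin φ sin δ + cos φ cos δ sin H₀ = 1.4417×0.35184×-0.32392 + 0.93606×0.94609×0.99168 = -0.164308 + 0.878229 = 0.713921.
Q̄ = (S₀/π) × [bracket] = (1361/π) × 0.713921 = 309.28 W/m².
Ratio Q̄_A / Q̄_B = 447.99 / 309.28 = 1.448.

Q̄_A / Q̄_B ≈ 1.45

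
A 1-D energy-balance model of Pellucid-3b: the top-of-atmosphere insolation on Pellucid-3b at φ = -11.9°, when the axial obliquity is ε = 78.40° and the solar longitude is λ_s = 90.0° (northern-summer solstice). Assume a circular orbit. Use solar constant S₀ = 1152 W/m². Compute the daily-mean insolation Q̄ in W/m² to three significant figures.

Solar declination: sin δ = sin ε · sin λ_s = sin 78.40° × sin 90.0° = 0.97958, so δ = +78.400°.
cos H₀ = −tan(-11.9°) tan(+78.400°) = 1.0266 ≥ 1 ⇒ polar night, H₀ = 0 and Q̄ = 0.

Q̄ ≈ 0.00 W/m²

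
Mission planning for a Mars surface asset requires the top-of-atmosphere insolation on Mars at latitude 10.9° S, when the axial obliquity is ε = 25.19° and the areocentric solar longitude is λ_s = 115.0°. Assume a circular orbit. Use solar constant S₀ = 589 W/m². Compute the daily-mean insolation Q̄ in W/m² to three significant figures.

Q̄ ≈ 149 W/m²

sin δ = sin 25.19° × sin 115.0° = 0.38574, so δ = +22.690°.
cos H₀ = −tan(-10.9°) tan(+22.690°) = 0.0805, H₀ = 1.4902 rad.
Bracket: H₀ sin φ sin δ + cos φ cos δ sin H₀ = 1.4902×-0.18910×0.38574 + 0.98196×0.92261×0.99675 = -0.108700 + 0.903022 = 0.794322.
Q̄ = (S₀/π) × [bracket] = (589/π) × 0.794322 = 148.9 W/m².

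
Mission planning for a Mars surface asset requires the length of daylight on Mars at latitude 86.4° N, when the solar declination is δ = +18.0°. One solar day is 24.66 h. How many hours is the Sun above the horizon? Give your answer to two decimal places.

24.66 h

Sunrise equation: cos H₀ = −tan φ · tan δ = -5.1645 ≤ −1, so the Sun never sets (polar day) and H₀ = π.
Daylight = 2H₀/(2π) × 24.66 h = (3.1416/π) × 24.66 = 24.66 h.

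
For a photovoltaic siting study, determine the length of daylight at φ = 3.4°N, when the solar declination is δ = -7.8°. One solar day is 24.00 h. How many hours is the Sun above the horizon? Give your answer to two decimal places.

cos H₀ = −tan φ · tan δ = −tan(+3.4°) × tan(-7.800°) = 0.0081, so H₀ = 1.5627 rad = 89.53°.
Daylight = 2H₀/(2π) × 24.00 h = (1.5627/π) × 24.00 = 11.94 h.

11.94 h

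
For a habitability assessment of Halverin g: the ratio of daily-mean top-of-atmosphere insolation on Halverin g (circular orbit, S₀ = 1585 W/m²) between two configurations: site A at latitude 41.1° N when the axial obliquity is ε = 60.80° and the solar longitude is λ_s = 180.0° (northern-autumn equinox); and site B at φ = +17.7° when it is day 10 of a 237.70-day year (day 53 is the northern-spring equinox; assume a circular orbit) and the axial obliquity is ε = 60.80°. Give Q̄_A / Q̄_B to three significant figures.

— Configuration A (φ=+41.1°):
Solar declination: sin δ = sin ε · sin λ_s = sin 60.80° × sin 180.0° = 0.00000, so δ = +0.000°.
cos H₀ = −tan(+41.1°) tan(+0.000°) = -0.0000, H₀ = 1.5708 rad.
Bracket: H₀ sin φ sin δ + cos φ cos δ sin H₀ = 1.5708×0.65738×0.00000 + 0.75356×1.00000×1.00000 = 0.000000 + 0.753560 = 0.753560.
Q̄ = (S₀/π) × [bracket] = (1585/π) × 0.753560 = 380.19 W/m².
— Configuration B (φ=+17.7°):
Solar longitude: λ_s = 360° × (10 − 53)/237.70 = -65.124°, i.e. -65.124° + 360° = 294.876°.
sin δ = sin 60.80° × sin 294.876° = -0.79193, so δ = -52.367°.
cos H₀ = −tan(+17.7°) tan(-52.367°) = 0.4139, H₀ = 1.1440 rad.
Bracket: H₀ sin φ sin δ + cos φ cos δ sin H₀ = 1.1440×0.30403×-0.79193 + 0.95266×0.61061×0.91032 = -0.275441 + 0.529537 = 0.254096.
Q̄ = (S₀/π) × [bracket] = (1585/π) × 0.254096 = 128.20 W/m².
Ratio Q̄_A / Q̄_B = 380.19 / 128.20 = 2.966.

Q̄_A / Q̄_B ≈ 2.97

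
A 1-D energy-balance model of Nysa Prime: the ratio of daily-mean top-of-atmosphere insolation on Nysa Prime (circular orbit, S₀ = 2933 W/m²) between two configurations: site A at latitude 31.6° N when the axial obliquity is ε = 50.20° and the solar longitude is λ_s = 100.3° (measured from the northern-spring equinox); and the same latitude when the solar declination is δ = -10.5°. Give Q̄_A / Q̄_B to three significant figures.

Q̄_A / Q̄_B ≈ 1.92

— Configuration A (φ=+31.6°):
Solar declination: sin δ = sin ε · sin λ_s = sin 50.20° × sin 100.3° = 0.75590, so δ = +49.104°.
cos H₀ = −tan(+31.6°) tan(+49.104°) = -0.7103, H₀ = 2.3607 rad.
Bracket: H₀ sin φ sin δ + cos φ cos δ sin H₀ = 2.3607×0.52399×0.75590 + 0.85173×0.65468×0.70388 = 0.935036 + 0.392491 = 1.327527.
Q̄ = (S₀/π) × [bracket] = (2933/π) × 1.327527 = 1239.4 W/m².
— Configuration B (φ=+31.6°):
cos H₀ = −tan(+31.6°) tan(-10.500°) = 0.1140, H₀ = 1.4565 rad.
Bracket: H₀ sin φ sin δ + cos φ cos δ sin H₀ = 1.4565×0.52399×-0.18224 + 0.85173×0.98325×0.99348 = -0.139084 + 0.832003 = 0.692919.
Q̄ = (S₀/π) × [bracket] = (2933/π) × 0.692919 = 646.91 W/m².
Ratio Q̄_A / Q̄_B = 1239.4 / 646.91 = 1.916.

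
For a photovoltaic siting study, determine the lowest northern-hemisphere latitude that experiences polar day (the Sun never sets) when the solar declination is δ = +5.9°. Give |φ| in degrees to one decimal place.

Polar day requires cos H₀ = −tan φ tan δ ≤ −1, i.e. tan φ tan δ ≥ 1.
The boundary is |tan φ| · |tan δ| = 1, so |φ| = 90° − |δ| = 90° − 5.9° = 84.1° in the northern hemisphere.

|φ| = 84.1°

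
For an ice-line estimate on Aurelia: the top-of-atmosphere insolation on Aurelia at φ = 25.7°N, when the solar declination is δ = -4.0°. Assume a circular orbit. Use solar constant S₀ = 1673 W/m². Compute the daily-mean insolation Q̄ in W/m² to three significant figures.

Q̄ ≈ 454 W/m²

cos H₀ = −tan(+25.7°) tan(-4.000°) = 0.0337, H₀ = 1.5371 rad.
Bracket: H₀ sin φ sin δ + cos φ cos δ sin H₀ = 1.5371×0.43366×-0.06976 + 0.90108×0.99756×0.99943 = -0.046501 + 0.898369 = 0.851868.
Q̄ = (S₀/π) × [bracket] = (1673/π) × 0.851868 = 453.6 W/m².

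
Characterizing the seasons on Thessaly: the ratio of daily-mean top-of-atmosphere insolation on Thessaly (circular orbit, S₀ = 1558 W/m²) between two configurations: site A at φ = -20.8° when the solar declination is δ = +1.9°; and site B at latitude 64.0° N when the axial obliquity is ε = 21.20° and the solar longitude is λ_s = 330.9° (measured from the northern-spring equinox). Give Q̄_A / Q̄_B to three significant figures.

— Configuration A (φ=-20.8°):
cos H₀ = −tan(-20.8°) tan(+1.900°) = 0.0126, H₀ = 1.5582 rad.
Bracket: H₀ sin φ sin δ + cos φ cos δ sin H₀ = 1.5582×-0.35511×0.03316 + 0.93483×0.99945×0.99992 = -0.018349 + 0.934241 = 0.915892.
Q̄ = (S₀/π) × [bracket] = (1558/π) × 0.915892 = 454.22 W/m².
— Configuration B (φ=+64.0°):
Solar declination: sin δ = sin ε · sin λ_s = sin 21.20° × sin 330.9° = -0.17587, so δ = -10.129°.
cos H₀ = −tan(+64.0°) tan(-10.129°) = 0.3663, H₀ = 1.1958 rad.
Bracket: H₀ sin φ sin δ + cos φ cos δ sin H₀ = 1.1958×0.89879×-0.17587 + 0.43837×0.98441×0.93050 = -0.189020 + 0.401544 = 0.212524.
Q̄ = (S₀/π) × [bracket] = (1558/π) × 0.212524 = 105.40 W/m².
Ratio Q̄_A / Q̄_B = 454.22 / 105.40 = 4.309.

Q̄_A / Q̄_B ≈ 4.31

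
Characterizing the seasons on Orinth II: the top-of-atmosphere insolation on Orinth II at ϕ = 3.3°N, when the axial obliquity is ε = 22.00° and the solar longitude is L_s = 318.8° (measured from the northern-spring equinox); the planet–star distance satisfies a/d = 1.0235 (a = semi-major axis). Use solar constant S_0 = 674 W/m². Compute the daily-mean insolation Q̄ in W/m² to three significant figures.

Solar declination: sin δ = sin ε · sin L_s = sin 22.00° × sin 318.8° = -0.24675, so δ = -14.285°.
cos h₀ = −tan(+3.3°) tan(-14.285°) = 0.0147, h₀ = 1.5561 rad.
Bracket: h₀ sin ϕ sin δ + cos ϕ cos δ sin h₀ = 1.5561×0.05756×-0.24675 + 0.99834×0.96908×0.99989 = -0.022101 + 0.967365 = 0.945264.
Inverse-square distance factor (a/d)² = 1.0235² = 1.047552.
Q̄ = (S_0/π) × 1.047552 × [bracket] = (674/π) × 1.047552 × 0.945264 = 212.4 W/m².

Q̄ ≈ 212 W/m²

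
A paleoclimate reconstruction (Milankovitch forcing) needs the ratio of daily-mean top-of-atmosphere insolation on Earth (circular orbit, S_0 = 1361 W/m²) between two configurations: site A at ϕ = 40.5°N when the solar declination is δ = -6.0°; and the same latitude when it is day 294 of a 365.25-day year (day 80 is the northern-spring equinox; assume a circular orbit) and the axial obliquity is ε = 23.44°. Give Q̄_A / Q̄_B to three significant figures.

— Configuration A (ϕ=+40.5°):
cos h₀ = −tan(+40.5°) tan(-6.000°) = 0.0898, h₀ = 1.4809 rad.
Bracket: h₀ sin ϕ sin δ + cos ϕ cos δ sin h₀ = 1.4809×0.64945×-0.10453 + 0.76041×0.99452×0.99596 = -0.100534 + 0.753188 = 0.652654.
Q̄ = (S_0/π) × [bracket] = (1361/π) × 0.652654 = 282.74 W/m².
— Configuration B (ϕ=+40.5°):
Solar longitude: L_s = 360° × (294 − 80)/365.25 = 210.924°.
sin δ = sin 23.44° × sin 210.924° = -0.20442, so δ = -11.796°.
cos h₀ = −tan(+40.5°) tan(-11.796°) = 0.1784, h₀ = 1.3915 rad.
Bracket: h₀ sin ϕ sin δ + cos ϕ cos δ sin h₀ = 1.3915×0.64945×-0.20442 + 0.76041×0.97888×0.98397 = -0.184736 + 0.732418 = 0.547682.
Q̄ = (S_0/π) × [bracket] = (1361/π) × 0.547682 = 237.27 W/m².
Ratio Q̄_A / Q̄_B = 282.74 / 237.27 = 1.192.

Q̄_A / Q̄_B ≈ 1.19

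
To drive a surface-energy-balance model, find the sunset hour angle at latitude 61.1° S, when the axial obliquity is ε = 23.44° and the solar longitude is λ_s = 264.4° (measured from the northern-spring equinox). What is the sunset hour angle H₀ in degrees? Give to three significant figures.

Solar declination: sin δ = sin ε · sin λ_s = sin 23.44° × sin 264.4° = -0.39589, so δ = -23.321°.
cos H₀ = −tan φ · tan δ = −tan(-61.1°) × tan(-23.321°) = -0.7810, so H₀ = 2.4670 rad = 141.35°.

H₀ = 141°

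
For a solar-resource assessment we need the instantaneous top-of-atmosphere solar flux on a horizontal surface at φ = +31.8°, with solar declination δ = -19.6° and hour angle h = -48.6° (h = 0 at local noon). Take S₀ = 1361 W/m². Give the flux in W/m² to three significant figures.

cos θ_z = sin φ sin δ + cos φ cos δ cos h = -0.176768 + 0.529478 = 0.352710.
Flux = S₀ · cos θ_z = 1361 × 0.352710 = 480.0 W/m².

480 W/m²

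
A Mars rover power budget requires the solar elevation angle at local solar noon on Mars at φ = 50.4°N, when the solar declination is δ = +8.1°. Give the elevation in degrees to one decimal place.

At local noon the hour angle is zero, so the zenith angle equals |φ − δ| = |+50.4° − (+8.100°)| = 42.300°.
Elevation = 90° − 42.300° = 47.7°.

47.7°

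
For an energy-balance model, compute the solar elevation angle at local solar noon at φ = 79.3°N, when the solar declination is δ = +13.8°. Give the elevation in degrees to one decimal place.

At local noon the hour angle is zero, so the zenith angle equals |φ − δ| = |+79.3° − (+13.800°)| = 65.500°.
Elevation = 90° − 65.500° = 24.5°.

24.5°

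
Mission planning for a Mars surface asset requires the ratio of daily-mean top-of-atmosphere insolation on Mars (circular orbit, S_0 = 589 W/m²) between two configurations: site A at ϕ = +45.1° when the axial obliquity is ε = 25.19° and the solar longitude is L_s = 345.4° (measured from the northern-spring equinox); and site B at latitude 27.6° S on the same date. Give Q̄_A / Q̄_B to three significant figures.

Q̄_A / Q̄_B ≈ 0.611

— Configuration A (ϕ=+45.1°):
Solar declination: sin δ = sin ε · sin L_s = sin 25.19° × sin 345.4° = -0.10729, so δ = -6.159°.
cos h₀ = −tan(+45.1°) tan(-6.159°) = 0.1083, h₀ = 1.4623 rad.
Bracket: h₀ sin ϕ sin δ + cos ϕ cos δ sin h₀ = 1.4623×0.70834×-0.10729 + 0.70587×0.99423×0.99412 = -0.111132 + 0.697671 = 0.586539.
Q̄ = (S_0/π) × [bracket] = (589/π) × 0.586539 = 109.97 W/m².
— Configuration B (ϕ=-27.6°):
cos h₀ = −tan(-27.6°) tan(-6.159°) = -0.0564, h₀ = 1.6272 rad.
Bracket: h₀ sin ϕ sin δ + cos ϕ cos δ sin h₀ = 1.6272×-0.46330×-0.10729 + 0.88620×0.99423×0.99841 = 0.080884 + 0.879686 = 0.960570.
Q̄ = (S_0/π) × [bracket] = (589/π) × 0.960570 = 180.09 W/m².
Ratio Q̄_A / Q̄_B = 109.97 / 180.09 = 0.6106.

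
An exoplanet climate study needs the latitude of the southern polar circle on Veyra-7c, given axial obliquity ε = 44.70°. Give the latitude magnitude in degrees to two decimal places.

45.30°

The polar circle is the lowest latitude that experiences at least one full rotation of continuous darkness at the northern-summer solstice; it lies at |φ| = 90° − ε = 90° − 44.70° = 45.30°.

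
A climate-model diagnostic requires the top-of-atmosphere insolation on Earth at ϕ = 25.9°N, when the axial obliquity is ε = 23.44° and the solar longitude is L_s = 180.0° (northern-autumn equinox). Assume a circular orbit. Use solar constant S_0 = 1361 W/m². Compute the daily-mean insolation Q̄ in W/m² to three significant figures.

Q̄ ≈ 390 W/m²

Solar declination: sin δ = sin ε · sin L_s = sin 23.44° × sin 180.0° = 0.00000, so δ = +0.000°.
cos h₀ = −tan(+25.9°) tan(+0.000°) = -0.0000, h₀ = 1.5708 rad.
Bracket: h₀ sin ϕ sin δ + cos ϕ cos δ sin h₀ = 1.5708×0.43680×0.00000 + 0.89956×1.00000×1.00000 = 0.000000 + 0.899560 = 0.899560.
Q̄ = (S_0/π) × [bracket] = (1361/π) × 0.899560 = 389.7 W/m².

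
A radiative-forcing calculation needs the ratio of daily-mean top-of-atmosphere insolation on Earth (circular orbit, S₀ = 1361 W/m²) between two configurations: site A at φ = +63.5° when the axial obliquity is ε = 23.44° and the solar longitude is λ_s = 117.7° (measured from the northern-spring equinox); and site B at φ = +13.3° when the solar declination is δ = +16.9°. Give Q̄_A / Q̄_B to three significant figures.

Q̄_A / Q̄_B ≈ 1.00

— Configuration A (φ=+63.5°):
Solar declination: sin δ = sin ε · sin λ_s = sin 23.44° × sin 117.7° = 0.35220, so δ = +20.622°.
cos H₀ = −tan(+63.5°) tan(+20.622°) = -0.7548, H₀ = 2.4261 rad.
Bracket: H₀ sin φ sin δ + cos φ cos δ sin H₀ = 2.4261×0.89493×0.35220 + 0.44620×0.93592×0.65600 = 0.764693 + 0.273951 = 1.038644.
Q̄ = (S₀/π) × [bracket] = (1361/π) × 1.038644 = 449.96 W/m².
— Configuration B (φ=+13.3°):
cos H₀ = −tan(+13.3°) tan(+16.900°) = -0.0718, H₀ = 1.6427 rad.
Bracket: H₀ sin φ sin δ + cos φ cos δ sin H₀ = 1.6427×0.23005×0.29070 + 0.97318×0.95681×0.99742 = 0.109856 + 0.928746 = 1.038602.
Q̄ = (S₀/π) × [bracket] = (1361/π) × 1.038602 = 449.94 W/m².
Ratio Q̄_A / Q̄_B = 449.96 / 449.94 = 1.000.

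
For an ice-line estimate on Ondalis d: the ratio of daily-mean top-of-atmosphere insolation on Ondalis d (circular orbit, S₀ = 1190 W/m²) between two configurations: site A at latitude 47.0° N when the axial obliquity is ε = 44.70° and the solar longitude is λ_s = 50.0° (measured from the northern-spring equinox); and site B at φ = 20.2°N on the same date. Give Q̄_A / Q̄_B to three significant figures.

Q̄_A / Q̄_B ≈ 1.21

— Configuration A (φ=+47.0°):
Solar declination: sin δ = sin ε · sin λ_s = sin 44.70° × sin 50.0° = 0.53883, so δ = +32.604°.
cos H₀ = −tan(+47.0°) tan(+32.604°) = -0.6859, H₀ = 2.3267 rad.
Bracket: H₀ sin φ sin δ + cos φ cos δ sin H₀ = 2.3267×0.73135×0.53883 + 0.68200×0.84241×0.72768 = 0.916890 + 0.418069 = 1.334959.
Q̄ = (S₀/π) × [bracket] = (1190/π) × 1.334959 = 505.67 W/m².
— Configuration B (φ=+20.2°):
cos H₀ = −tan(+20.2°) tan(+32.604°) = -0.2353, H₀ = 1.8084 rad.
Bracket: H₀ sin φ sin δ + cos φ cos δ sin H₀ = 1.8084×0.34530×0.53883 + 0.93849×0.84241×0.97191 = 0.336467 + 0.768386 = 1.104853.
Q̄ = (S₀/π) × [bracket] = (1190/π) × 1.104853 = 418.51 W/m².
Ratio Q̄_A / Q̄_B = 505.67 / 418.51 = 1.208.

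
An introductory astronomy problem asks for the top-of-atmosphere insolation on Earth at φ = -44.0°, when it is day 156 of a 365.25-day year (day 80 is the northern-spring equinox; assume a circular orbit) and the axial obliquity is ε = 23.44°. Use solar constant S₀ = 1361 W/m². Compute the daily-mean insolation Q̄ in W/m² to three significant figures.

Solar longitude: λ_s = 360° × (156 − 80)/365.25 = 74.908°.
sin δ = sin 23.44° × sin 74.908° = 0.38407, so δ = +22.586°.
cos H₀ = −tan(-44.0°) tan(+22.586°) = 0.4017, H₀ = 1.1574 rad.
Bracket: H₀ sin φ sin δ + cos φ cos δ sin H₀ = 1.1574×-0.69466×0.38407 + 0.71934×0.92330×0.91577 = -0.308792 + 0.608224 = 0.299432.
Q̄ = (S₀/π) × [bracket] = (1361/π) × 0.299432 = 129.7 W/m².

Q̄ ≈ 130 W/m²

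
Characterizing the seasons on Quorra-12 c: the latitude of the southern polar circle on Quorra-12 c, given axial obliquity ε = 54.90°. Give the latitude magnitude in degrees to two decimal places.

35.10°

The polar circle is the lowest latitude that experiences at least one full rotation of continuous darkness at the northern-summer solstice; it lies at |ϕ| = 90° − ε = 90° − 54.90° = 35.10°.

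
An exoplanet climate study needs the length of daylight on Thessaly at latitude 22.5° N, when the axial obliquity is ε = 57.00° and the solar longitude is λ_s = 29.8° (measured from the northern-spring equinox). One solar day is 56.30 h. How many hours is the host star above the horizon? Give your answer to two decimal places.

Solar declination: sin δ = sin ε · sin λ_s = sin 57.00° × sin 29.8° = 0.41680, so δ = +24.633°.
cos H₀ = −tan φ · tan δ = −tan(+22.5°) × tan(+24.633°) = -0.1899, so H₀ = 1.7619 rad = 100.95°.
Daylight = 2H₀/(2π) × 56.30 h = (1.7619/π) × 56.30 = 31.57 h.

31.57 h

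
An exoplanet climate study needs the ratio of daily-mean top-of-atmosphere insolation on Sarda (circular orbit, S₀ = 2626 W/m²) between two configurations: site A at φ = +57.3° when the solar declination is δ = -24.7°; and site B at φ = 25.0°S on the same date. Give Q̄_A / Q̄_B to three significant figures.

Q̄_A / Q̄_B ≈ 0.0633

— Configuration A (φ=+57.3°):
cos H₀ = −tan(+57.3°) tan(-24.700°) = 0.7164, H₀ = 0.7721 rad.
Bracket: H₀ sin φ sin δ + cos φ cos δ sin H₀ = 0.7721×0.84151×-0.41787 + 0.54024×0.90851×0.69765 = -0.271503 + 0.342416 = 0.070913.
Q̄ = (S₀/π) × [bracket] = (2626/π) × 0.070913 = 59.275 W/m².
— Configuration B (φ=-25.0°):
cos H₀ = −tan(-25.0°) tan(-24.700°) = -0.2145, H₀ = 1.7870 rad.
Bracket: H₀ sin φ sin δ + cos φ cos δ sin H₀ = 1.7870×-0.42262×-0.41787 + 0.90631×0.90851×0.97673 = 0.315585 + 0.804231 = 1.119816.
Q̄ = (S₀/π) × [bracket] = (2626/π) × 1.119816 = 936.03 W/m².
Ratio Q̄_A / Q̄_B = 59.275 / 936.03 = 0.06333.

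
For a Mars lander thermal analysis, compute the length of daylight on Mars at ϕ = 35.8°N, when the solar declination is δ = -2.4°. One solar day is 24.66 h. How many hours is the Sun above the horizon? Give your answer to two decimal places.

12.09 h

cos h₀ = −tan ϕ · tan δ = −tan(+35.8°) × tan(-2.400°) = 0.0302, so h₀ = 1.5406 rad = 88.27°.
Daylight = 2h₀/(2π) × 24.66 h = (1.5406/π) × 24.66 = 12.09 h.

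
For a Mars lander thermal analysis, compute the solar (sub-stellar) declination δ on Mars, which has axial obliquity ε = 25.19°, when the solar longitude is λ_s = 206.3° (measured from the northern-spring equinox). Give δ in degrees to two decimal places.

sin δ = sin ε · sin λ_s = sin 25.19° × sin 206.3° = -0.188581.
δ = arcsin(-0.188581) = -10.87°.

δ = -10.87°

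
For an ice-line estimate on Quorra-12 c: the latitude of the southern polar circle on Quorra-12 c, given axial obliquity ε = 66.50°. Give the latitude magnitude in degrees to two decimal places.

23.50°

The polar circle is the lowest latitude that experiences at least one full rotation of continuous darkness at the northern-summer solstice; it lies at |ϕ| = 90° − ε = 90° − 66.50° = 23.50°.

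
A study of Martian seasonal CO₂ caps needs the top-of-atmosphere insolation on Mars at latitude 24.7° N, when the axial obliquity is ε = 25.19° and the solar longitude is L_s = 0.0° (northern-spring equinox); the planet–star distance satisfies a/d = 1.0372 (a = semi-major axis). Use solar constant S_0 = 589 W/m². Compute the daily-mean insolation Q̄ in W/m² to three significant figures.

Solar declination: sin δ = sin ε · sin L_s = sin 25.19° × sin 0.0° = 0.00000, so δ = +0.000°.
cos h₀ = −tan(+24.7°) tan(+0.000°) = -0.0000, h₀ = 1.5708 rad.
Bracket: h₀ sin ϕ sin δ + cos ϕ cos δ sin h₀ = 1.5708×0.41787×0.00000 + 0.90851×1.00000×1.00000 = 0.000000 + 0.908510 = 0.908510.
Inverse-square distance factor (a/d)² = 1.0372² = 1.075784.
Q̄ = (S_0/π) × 1.075784 × [bracket] = (589/π) × 1.075784 × 0.908510 = 183.2 W/m².

Q̄ ≈ 183 W/m²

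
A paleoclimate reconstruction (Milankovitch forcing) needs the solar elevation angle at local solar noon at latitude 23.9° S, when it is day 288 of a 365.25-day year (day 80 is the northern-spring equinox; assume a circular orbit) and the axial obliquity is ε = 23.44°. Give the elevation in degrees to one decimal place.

75.8°

Solar longitude: λ_s = 360° × (288 − 80)/365.25 = 205.010°.
sin δ = sin 23.44° × sin 205.010° = -0.16818, so δ = -9.682°.
At local noon the hour angle is zero, so the zenith angle equals |φ − δ| = |-23.9° − (-9.682°)| = 14.218°.
Elevation = 90° − 14.218° = 75.8°.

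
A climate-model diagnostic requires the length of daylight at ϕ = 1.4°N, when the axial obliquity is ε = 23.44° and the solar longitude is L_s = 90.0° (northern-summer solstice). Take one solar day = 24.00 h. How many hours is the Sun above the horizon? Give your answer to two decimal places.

Solar declination: sin δ = sin ε · sin L_s = sin 23.44° × sin 90.0° = 0.39779, so δ = +23.440°.
cos h₀ = −tan ϕ · tan δ = −tan(+1.4°) × tan(+23.440°) = -0.0106, so h₀ = 1.5814 rad = 90.61°.
Daylight = 2h₀/(2π) × 24.00 h = (1.5814/π) × 24.00 = 12.08 h.

12.08 h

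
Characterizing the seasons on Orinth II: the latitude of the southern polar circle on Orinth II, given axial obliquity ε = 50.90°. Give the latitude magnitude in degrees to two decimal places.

39.10°

The polar circle is the lowest latitude that experiences at least one full rotation of continuous darkness at the northern-summer solstice; it lies at |ϕ| = 90° − ε = 90° − 50.90° = 39.10°.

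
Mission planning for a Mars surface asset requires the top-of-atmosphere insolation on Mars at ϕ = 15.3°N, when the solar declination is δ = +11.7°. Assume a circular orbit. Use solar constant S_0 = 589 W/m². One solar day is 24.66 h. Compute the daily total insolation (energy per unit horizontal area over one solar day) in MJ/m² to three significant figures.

cos h₀ = −tan(+15.3°) tan(+11.700°) = -0.0567, h₀ = 1.6275 rad.
Bracket: h₀ sin ϕ sin δ + cos ϕ cos δ sin h₀ = 1.6275×0.26387×0.20279 + 0.96456×0.97922×0.99839 = 0.087088 + 0.942996 = 1.030084.
Q̄ = (S_0/π) × [bracket] = (589/π) × 1.030084 = 193.12 W/m².
Daily total = Q̄ × 24.66 h × 3600 s/h = 193.12 × 24.66 × 3600 / 10⁶ = 17.14 MJ/m².

17.1 MJ/m²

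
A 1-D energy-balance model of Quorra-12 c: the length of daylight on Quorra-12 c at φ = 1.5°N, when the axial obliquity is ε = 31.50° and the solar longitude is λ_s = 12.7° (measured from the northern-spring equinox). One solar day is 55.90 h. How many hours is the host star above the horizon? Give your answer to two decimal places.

Solar declination: sin δ = sin ε · sin λ_s = sin 31.50° × sin 12.7° = 0.11487, so δ = +6.596°.
cos H₀ = −tan φ · tan δ = −tan(+1.5°) × tan(+6.596°) = -0.0030, so H₀ = 1.5738 rad = 90.17°.
Daylight = 2H₀/(2π) × 55.90 h = (1.5738/π) × 55.90 = 28.00 h.

28.00 h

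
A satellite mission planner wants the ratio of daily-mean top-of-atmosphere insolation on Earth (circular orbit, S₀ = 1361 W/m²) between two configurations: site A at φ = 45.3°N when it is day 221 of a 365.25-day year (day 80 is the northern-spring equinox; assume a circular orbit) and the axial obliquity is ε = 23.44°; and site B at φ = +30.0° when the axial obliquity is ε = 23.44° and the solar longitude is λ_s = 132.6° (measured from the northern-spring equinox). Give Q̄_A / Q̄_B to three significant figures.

Q̄_A / Q̄_B ≈ 0.930

— Configuration A (φ=+45.3°):
Solar longitude: λ_s = 360° × (221 − 80)/365.25 = 138.973°.
sin δ = sin 23.44° × sin 138.973° = 0.26111, so δ = +15.136°.
cos H₀ = −tan(+45.3°) tan(+15.136°) = -0.2733, H₀ = 1.8477 rad.
Bracket: H₀ sin φ sin δ + cos φ cos δ sin H₀ = 1.8477×0.71080×0.26111 + 0.70339×0.96531×0.96192 = 0.342928 + 0.653133 = 0.996061.
Q̄ = (S₀/π) × [bracket] = (1361/π) × 0.996061 = 431.51 W/m².
— Configuration B (φ=+30.0°):
Solar declination: sin δ = sin ε · sin λ_s = sin 23.44° × sin 132.6° = 0.29281, so δ = +17.026°.
cos H₀ = −tan(+30.0°) tan(+17.026°) = -0.1768, H₀ = 1.7485 rad.
Bracket: H₀ sin φ sin δ + cos φ cos δ sin H₀ = 1.7485×0.50000×0.29281 + 0.86603×0.95617×0.98425 = 0.255989 + 0.815030 = 1.071019.
Q̄ = (S₀/π) × [bracket] = (1361/π) × 1.071019 = 463.99 W/m².
Ratio Q̄_A / Q̄_B = 431.51 / 463.99 = 0.9300.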